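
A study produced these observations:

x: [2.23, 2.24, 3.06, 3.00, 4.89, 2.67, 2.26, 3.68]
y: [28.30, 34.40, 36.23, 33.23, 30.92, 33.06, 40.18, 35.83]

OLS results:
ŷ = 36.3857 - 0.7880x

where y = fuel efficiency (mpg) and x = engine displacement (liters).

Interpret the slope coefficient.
For each additional liter of engine displacement, predicted fuel efficiency decreases by approximately 0.7880 mpg.

The slope coefficient β₁ = -0.7880 represents the marginal effect of engine displacement on fuel efficiency.

Interpretation:
- Engine displacement up by 1 liter → predicted fuel efficiency decreases by 0.7880 mpg
- This is a linear approximation: the same per-unit change is assumed across the whole observed x range
- The slope describes association in these data, not necessarily a causal effect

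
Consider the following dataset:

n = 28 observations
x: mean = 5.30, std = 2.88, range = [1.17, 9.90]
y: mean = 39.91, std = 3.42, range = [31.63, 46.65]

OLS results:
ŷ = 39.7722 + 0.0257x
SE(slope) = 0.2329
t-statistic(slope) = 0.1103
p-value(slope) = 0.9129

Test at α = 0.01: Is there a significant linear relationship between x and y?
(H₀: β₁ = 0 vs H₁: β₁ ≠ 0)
p-value = 0.9129 ≥ α = 0.01, so we fail to reject H₀. The relationship is not significant.

Hypothesis test for the slope coefficient:

H₀: β₁ = 0 (no linear relationship)
H₁: β₁ ≠ 0 (linear relationship exists)

Test statistic: t = β̂₁ / SE(β̂₁) = 0.0257 / 0.2329 = 0.1103

p = 0.9129: how often a slope estimate this far from 0 (in SE units) would arise by chance if β₁ were truly 0.

Decision rule: reject H₀ if p-value < α.
p-value = 0.9129 ≥ α = 0.01 → fail to reject H₀.

There is not sufficient evidence at the 1% significance level to conclude that a linear relationship exists between x and y.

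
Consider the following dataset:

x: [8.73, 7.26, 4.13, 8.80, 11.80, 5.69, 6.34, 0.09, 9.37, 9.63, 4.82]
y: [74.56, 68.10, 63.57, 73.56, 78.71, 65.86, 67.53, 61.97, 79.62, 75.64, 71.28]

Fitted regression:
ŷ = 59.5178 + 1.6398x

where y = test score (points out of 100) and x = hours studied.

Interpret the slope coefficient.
On average, test score is about 1.6398 points higher for every extra hour of study time.

The slope coefficient β₁ = 1.6398 represents the marginal effect of study time on test score.

Interpretation:
- Study time up by 1 hour → predicted test score increases by 1.6398 points
- This is a linear approximation: the same per-unit change is assumed across the whole observed x range
- The sign (+) gives the direction; the magnitude 1.6398 gives the size of the effect per hour

The intercept β₀ = 59.5178 is the predicted test score when study time = 0.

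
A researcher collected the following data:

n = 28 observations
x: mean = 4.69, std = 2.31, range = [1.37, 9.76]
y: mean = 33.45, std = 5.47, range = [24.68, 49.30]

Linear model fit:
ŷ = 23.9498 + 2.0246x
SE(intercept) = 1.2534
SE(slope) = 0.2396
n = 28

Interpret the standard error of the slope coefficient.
SE(slope) = 0.2396 measures the uncertainty in the estimated slope. The coefficient is estimated precisely (SE/|β̂₁| = 11.8%).

SE(β̂₁) = s / √Sxx, where s is the residual standard deviation and Sxx = Σ(x − x̄)². It is the yardstick for how far β̂₁ = 2.0246 could plausibly be from the true slope.

Relative precision:
- SE / |β̂₁| = 0.2396 / 2.0246 = 11.8%
- Rule of thumb (under 20%: precise; 20% to under 50%: moderately precise; 50% or more: imprecise) → precise

Link to interval estimation: a confidence interval for β₁ is β̂₁ ± t* × 0.2396, so SE sets the half-width per unit of t*.

What drives SE(β̂₁): wider spread of x values → smaller SE.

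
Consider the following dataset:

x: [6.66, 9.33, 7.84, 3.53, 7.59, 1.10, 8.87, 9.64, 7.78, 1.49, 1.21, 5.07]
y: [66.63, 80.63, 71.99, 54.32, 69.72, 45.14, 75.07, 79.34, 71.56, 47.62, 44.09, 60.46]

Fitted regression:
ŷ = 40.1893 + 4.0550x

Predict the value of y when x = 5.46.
ŷ = 62.3296

x = 5.46 lies inside the observed range [1.10, 9.64], so the fitted equation applies directly:

ŷ = 40.1893 + 4.0550 × 5.46
ŷ = 40.1893 + 22.1403
ŷ = 62.3296

This is a point prediction; actual observations scatter around it by roughly the residual standard deviation.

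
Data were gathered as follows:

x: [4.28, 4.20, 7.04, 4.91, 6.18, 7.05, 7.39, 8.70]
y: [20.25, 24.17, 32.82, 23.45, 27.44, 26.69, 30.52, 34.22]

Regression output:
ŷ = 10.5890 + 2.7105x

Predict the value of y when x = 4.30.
ŷ = 22.2442

Plug x = 4.30 into the fitted line:

ŷ = 10.5890 + 2.7105 × 4.30
ŷ = 10.5890 + 11.6552
ŷ = 22.2442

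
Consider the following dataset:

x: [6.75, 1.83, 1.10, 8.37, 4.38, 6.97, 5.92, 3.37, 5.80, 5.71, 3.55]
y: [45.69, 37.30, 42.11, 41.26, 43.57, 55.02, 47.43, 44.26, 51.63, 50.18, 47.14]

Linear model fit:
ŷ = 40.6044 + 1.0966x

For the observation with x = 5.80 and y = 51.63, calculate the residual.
Residual = 4.6653

The residual is the difference between the actual value and the predicted value:

Residual = y - ŷ

Step 1: Calculate predicted value
ŷ = 40.6044 + 1.0966 × 5.80
ŷ = 46.9647

Step 2: Calculate residual
Residual = 51.63 - 46.9647
Residual = 4.6653

The residual is positive, so the observed y = 51.63 sits above the regression line (the line underestimates it by 4.6653).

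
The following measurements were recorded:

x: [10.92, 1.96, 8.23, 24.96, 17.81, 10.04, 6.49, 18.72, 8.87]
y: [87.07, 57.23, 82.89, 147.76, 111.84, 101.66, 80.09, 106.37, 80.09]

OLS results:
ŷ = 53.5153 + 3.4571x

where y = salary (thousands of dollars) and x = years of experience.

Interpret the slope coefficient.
For each additional year of experience, predicted salary increases by approximately 3.4571 thousand dollars.

The slope coefficient β₁ = 3.4571 represents the marginal effect of experience on salary.

Interpretation:
- Experience up by 1 year → predicted salary increases by 3.4571 thousand dollars
- This is a linear approximation: the same per-unit change is assumed across the whole observed x range
- The slope describes association in these data, not necessarily a causal effect

The intercept β₀ = 53.5153 is the predicted salary when experience = 0; since the smallest observed x is 1.96, this is an extrapolation and mainly anchors the line.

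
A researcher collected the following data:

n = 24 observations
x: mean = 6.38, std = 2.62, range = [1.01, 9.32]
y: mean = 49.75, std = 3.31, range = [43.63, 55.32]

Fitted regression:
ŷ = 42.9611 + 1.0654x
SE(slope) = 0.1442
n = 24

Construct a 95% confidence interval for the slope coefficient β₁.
The 95% CI for β₁ is (0.7663, 1.3645)

Confidence interval for the slope:

The 95% CI for β₁ is: β̂₁ ± t*(α/2, n-2) × SE(β̂₁)

Step 1: Find critical t-value
- Confidence level = 0.95
- Degrees of freedom = n - 2 = 24 - 2 = 22
- t*(α/2, 22) = 2.0739

Step 2: Calculate margin of error
Margin = 2.0739 × 0.1442 = 0.2991

Step 3: Construct interval
CI = 1.0654 ± 0.2991
CI = (0.7663, 1.3645)

Interpretation: intervals built this way capture the true β₁ in 95% of repeated samples; here the plausible range for the per-unit effect of x on y is 0.7663 to 1.3645.
Both endpoints are positive, so the data support a genuinely positive slope at this confidence level.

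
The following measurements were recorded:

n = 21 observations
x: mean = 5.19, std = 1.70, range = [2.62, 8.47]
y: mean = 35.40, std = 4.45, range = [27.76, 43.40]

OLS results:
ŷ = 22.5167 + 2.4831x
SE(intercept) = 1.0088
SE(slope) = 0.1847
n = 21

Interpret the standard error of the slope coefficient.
SE(β̂₁) = 0.1847 is the estimated standard deviation of the slope estimate across repeated samples; relative to β̂₁ = 2.4831 that is 7.4%, a precise estimate.

What SE measures:
- The standard error quantifies the sampling variability of the coefficient estimate
- It is the estimated standard deviation of β̂₁ across hypothetical repeated samples of the same size
- Smaller SE → more precise estimate

Relative precision:
- SE / |β̂₁| = 0.1847 / 2.4831 = 7.4%
- Rule of thumb (under 20%: precise; 20% to under 50%: moderately precise; 50% or more: imprecise) → precise

Link to interval estimation: a confidence interval for β₁ is β̂₁ ± t* × 0.1847, so SE sets the half-width per unit of t*.

What drives SE(β̂₁): wider spread of x values → smaller SE; larger n (here n = 21) → smaller SE.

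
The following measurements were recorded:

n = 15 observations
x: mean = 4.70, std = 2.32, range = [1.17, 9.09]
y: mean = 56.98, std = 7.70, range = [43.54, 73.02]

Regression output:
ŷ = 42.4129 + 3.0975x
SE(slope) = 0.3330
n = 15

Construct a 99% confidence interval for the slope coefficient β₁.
The 99% CI for β₁ is (2.0944, 4.1006)

Confidence interval for the slope:

The 99% CI for β₁ is: β̂₁ ± t*(α/2, n-2) × SE(β̂₁)

Step 1: Find critical t-value
- Confidence level = 0.99
- Degrees of freedom = n - 2 = 15 - 2 = 13
- t*(α/2, 13) = 3.0123

Step 2: Calculate margin of error
Margin = 3.0123 × 0.3330 = 1.0031

Step 3: Construct interval
CI = 3.0975 ± 1.0031
CI = (2.0944, 4.1006)

Interpretation: intervals built this way capture the true β₁ in 99% of repeated samples; here the plausible range for the per-unit effect of x on y is 2.0944 to 4.1006.
Both endpoints are positive, so the data support a genuinely positive slope at this confidence level.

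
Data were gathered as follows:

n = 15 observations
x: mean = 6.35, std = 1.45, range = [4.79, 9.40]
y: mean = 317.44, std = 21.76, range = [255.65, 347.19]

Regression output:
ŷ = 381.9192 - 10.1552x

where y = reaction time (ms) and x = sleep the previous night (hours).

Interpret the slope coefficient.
For each additional hour of sleep, predicted reaction time decreases by approximately 10.1552 ms.

The slope β₁ = -10.1552 gives the rate at which the fitted reaction time changes with sleep.

Interpretation:
- Sleep up by 1 hour → predicted reaction time decreases by 10.1552 ms
- This is a linear approximation: the same per-unit change is assumed across the whole observed x range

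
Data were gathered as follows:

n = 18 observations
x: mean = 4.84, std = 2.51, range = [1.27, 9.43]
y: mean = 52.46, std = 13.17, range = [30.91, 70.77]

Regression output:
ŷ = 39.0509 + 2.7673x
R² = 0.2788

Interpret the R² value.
About 27.88% of the variability in y is accounted for by the regression on x (R² = 0.2788) — a weak linear fit.

The coefficient of determination R² is the fraction of the total variation in y that the fitted line accounts for.

Here R² = 0.2788:
- Explained: 27.88% of the variation in y
- Unexplained (residual): 100% − 27.88% = 72.12%
- Rule of thumb (below 0.3 weak; 0.3 to below 0.7 moderate; 0.7 and above strong) → weak

Equivalently, for simple linear regression R² = r², so |r| = √0.2788 ≈ 0.5280.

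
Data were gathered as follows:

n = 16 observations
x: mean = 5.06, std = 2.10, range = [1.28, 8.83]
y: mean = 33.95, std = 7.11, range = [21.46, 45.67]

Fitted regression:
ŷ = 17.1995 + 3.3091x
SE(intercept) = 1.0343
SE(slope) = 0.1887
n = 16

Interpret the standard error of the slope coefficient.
SE(slope) = 0.1887 measures the uncertainty in the estimated slope. The coefficient is estimated precisely (SE/|β̂₁| = 5.7%).

SE(β̂₁) = 0.1887 says: if we drew many samples of n = 16 from the same population and refit each time, the fitted slopes would scatter with a standard deviation of roughly 0.1887 around the true β₁.

Relative precision:
- SE / |β̂₁| = 0.1887 / 3.3091 = 5.7%
- Rule of thumb (under 20%: precise; 20% to under 50%: moderately precise; 50% or more: imprecise) → precise

Rough 95% range (±2 SE): 3.3091 ± 0.3774 → (2.9317, 3.6865).

What drives SE(β̂₁): wider spread of x values → smaller SE; more residual scatter → larger SE; larger n (here n = 16) → smaller SE.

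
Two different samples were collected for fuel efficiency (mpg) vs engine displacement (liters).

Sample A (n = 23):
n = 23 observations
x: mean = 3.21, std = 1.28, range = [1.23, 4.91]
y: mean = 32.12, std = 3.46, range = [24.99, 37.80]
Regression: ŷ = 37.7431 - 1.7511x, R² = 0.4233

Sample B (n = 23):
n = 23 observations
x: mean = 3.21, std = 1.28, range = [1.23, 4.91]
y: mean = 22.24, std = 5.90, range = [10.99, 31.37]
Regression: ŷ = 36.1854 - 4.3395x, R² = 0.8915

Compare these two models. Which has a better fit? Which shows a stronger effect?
Model B has the better fit (R² = 0.8915 vs 0.4233). Model B shows the stronger effect (|β₁| = 4.3395 vs 1.7511).

Model Comparison:

Goodness of fit (R²):
- Model A: R² = 0.4233 → 42.33% of variance in fuel efficiency explained
- Model B: R² = 0.8915 → 89.15% of variance in fuel efficiency explained
- 0.8915 > 0.4233 → Model B has the better fit

Effect size (slope magnitude):
- Model A: β₁ = -1.7511 → predicted fuel efficiency falls 1.7511 mpg per additional liter of engine displacement
- Model B: β₁ = -4.3395 → predicted fuel efficiency falls 4.3395 mpg per additional liter of engine displacement
- |-1.7511| < |-4.3395| → Model B shows the stronger marginal effect

Note: A steeper slope doesn't make a better model if the scatter around the line is large.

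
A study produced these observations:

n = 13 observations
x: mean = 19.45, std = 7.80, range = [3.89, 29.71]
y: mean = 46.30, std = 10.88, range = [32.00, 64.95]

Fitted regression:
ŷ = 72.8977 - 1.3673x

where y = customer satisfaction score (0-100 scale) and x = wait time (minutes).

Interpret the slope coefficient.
On average, satisfaction score is about 1.3673 points lower for every extra minute of wait time.

β₁ = -1.3673 is the change in predicted satisfaction score (points) per additional minute of wait time.

Interpretation:
- Wait time up by 1 minute → predicted satisfaction score decreases by 1.3673 points
- This is a linear approximation: the same per-unit change is assumed across the whole observed x range
- The slope describes association in these data, not necessarily a causal effect

The intercept β₀ = 72.8977 is the predicted satisfaction score when wait time = 0; since the smallest observed x is 3.89, this is an extrapolation and mainly anchors the line.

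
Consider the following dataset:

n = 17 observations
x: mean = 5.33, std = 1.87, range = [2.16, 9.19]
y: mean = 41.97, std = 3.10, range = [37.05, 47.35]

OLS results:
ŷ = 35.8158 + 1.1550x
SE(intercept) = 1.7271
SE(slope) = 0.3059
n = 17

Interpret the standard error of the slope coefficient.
SE(β̂₁) = 0.3059 is the estimated standard deviation of the slope estimate across repeated samples; relative to β̂₁ = 1.1550 that is 26.5%, a moderately precise estimate.

What SE measures:
- The standard error quantifies the sampling variability of the coefficient estimate
- It is the estimated standard deviation of β̂₁ across hypothetical repeated samples of the same size
- Smaller SE → more precise estimate

Relative precision:
- SE / |β̂₁| = 0.3059 / 1.1550 = 26.5%
- Rule of thumb (under 20%: precise; 20% to under 50%: moderately precise; 50% or more: imprecise) → moderately precise

Link to interval estimation: a confidence interval for β₁ is β̂₁ ± t* × 0.3059, so SE sets the half-width per unit of t*.

What drives SE(β̂₁): wider spread of x values → smaller SE.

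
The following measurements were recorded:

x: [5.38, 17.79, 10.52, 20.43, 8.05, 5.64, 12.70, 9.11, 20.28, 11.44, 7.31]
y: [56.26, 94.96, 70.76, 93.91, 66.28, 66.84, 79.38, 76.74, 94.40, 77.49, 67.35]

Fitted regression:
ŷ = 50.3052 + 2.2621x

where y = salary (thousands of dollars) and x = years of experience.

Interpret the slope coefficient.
On average, salary is about 2.2621 thousand dollars higher for every extra year of experience.

β₁ = 2.2621 is the change in predicted salary (thousand dollars) per additional year of experience.

Interpretation:
- Experience up by 1 year → predicted salary increases by 2.2621 thousand dollars
- The effect is assumed constant over the observed range of x (linearity)
- The sign (+) gives the direction; the magnitude 2.2621 gives the size of the effect per year

(β₀ = 50.3052 is the fitted value at x = 0 and is not part of the slope interpretation.)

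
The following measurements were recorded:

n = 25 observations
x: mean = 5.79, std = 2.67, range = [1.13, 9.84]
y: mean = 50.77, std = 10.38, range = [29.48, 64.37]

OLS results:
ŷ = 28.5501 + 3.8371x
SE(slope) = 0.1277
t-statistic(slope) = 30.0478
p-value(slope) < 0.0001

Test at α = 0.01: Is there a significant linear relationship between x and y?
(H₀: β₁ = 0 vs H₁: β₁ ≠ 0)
Since p-value < 0.0001 < α = 0.01, reject H₀ — the slope is significantly different from 0.

Hypothesis test for the slope coefficient:

H₀: β₁ = 0 (no linear relationship)
H₁: β₁ ≠ 0 (linear relationship exists)

Test statistic: t = β̂₁ / SE(β̂₁) = 3.8371 / 0.1277 = 30.0478

p < 0.0001: how often a slope estimate this far from 0 (in SE units) would arise by chance if β₁ were truly 0.

Decision rule: reject H₀ if p-value < α.
p-value < 0.0001 < α = 0.01 → reject H₀.

At α = 0.01 the data do provide convincing evidence of a nonzero slope.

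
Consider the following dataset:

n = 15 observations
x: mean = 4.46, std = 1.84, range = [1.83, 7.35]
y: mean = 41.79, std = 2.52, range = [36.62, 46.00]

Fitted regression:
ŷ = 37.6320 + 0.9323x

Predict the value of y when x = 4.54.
ŷ = 41.8646

To predict y for x = 4.54, substitute into the regression equation:

ŷ = 37.6320 + 0.9323 × 4.54
ŷ = 37.6320 + 4.2326
ŷ = 41.8646

This is a point prediction; actual observations scatter around it by roughly the residual standard deviation.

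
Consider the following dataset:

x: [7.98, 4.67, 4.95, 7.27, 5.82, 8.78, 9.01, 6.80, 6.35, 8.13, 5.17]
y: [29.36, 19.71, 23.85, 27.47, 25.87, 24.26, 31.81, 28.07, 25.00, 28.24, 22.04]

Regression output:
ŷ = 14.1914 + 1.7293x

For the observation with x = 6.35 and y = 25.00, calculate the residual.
Residual = -0.1725

The residual is the difference between the actual value and the predicted value:

Residual = y - ŷ

Step 1: Calculate predicted value
ŷ = 14.1914 + 1.7293 × 6.35
ŷ = 25.1725

Step 2: Calculate residual
Residual = 25.00 - 25.1725
Residual = -0.1725

Interpretation: the model overestimates the actual value by 0.1725 at this point (negative residual → observation lies below the fitted line).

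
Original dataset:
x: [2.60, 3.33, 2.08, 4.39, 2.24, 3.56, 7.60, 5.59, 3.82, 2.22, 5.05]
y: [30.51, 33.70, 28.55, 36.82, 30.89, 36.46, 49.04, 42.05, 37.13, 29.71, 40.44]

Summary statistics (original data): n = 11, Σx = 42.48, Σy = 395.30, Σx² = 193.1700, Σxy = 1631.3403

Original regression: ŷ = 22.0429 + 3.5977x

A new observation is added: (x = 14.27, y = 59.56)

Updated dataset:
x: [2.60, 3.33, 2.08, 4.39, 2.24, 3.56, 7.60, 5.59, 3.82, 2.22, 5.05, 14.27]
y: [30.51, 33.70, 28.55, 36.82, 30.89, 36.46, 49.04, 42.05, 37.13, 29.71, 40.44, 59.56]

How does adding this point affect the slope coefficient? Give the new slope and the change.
Adding the point moves β₁ from 3.5977 to 2.5708, i.e. it decreases by 1.0269 (-28.5%).

The new point has HIGH LEVERAGE: x = 14.27 is far from the original mean x̄ = 42.48/11 ≈ 3.86 (original range [2.08, 7.60]).

Step 1: Update the sums with the new point (n goes from 11 to 12)
Σx  = 42.48 + 14.27 = 56.75
Σy  = 395.30 + 59.56 = 454.86
Σx² = 193.1700 + 14.27² = 193.1700 + 203.6329 = 396.8029
Σxy = 1631.3403 + 14.27×59.56 = 1631.3403 + 849.9212 = 2481.2615

Step 2: Recompute the slope with b₁ = (nΣxy − ΣxΣy) / (nΣx² − (Σx)²)
Numerator   = 12×2481.2615 − 56.75×454.86 = 29775.1380 − 25813.3050 = 3961.8330
Denominator = 12×396.8029 − 56.75² = 4761.6348 − 3220.5625 = 1541.0723
b₁(new) = 3961.8330 / 1541.0723 = 2.5708

(Same formula on the original sums: (11×1631.3403 − 42.48×395.30) / (11×193.1700 − 42.48²) = 1152.3993 / 320.3196 = 3.5977, matching the given fit.)

Step 3: Change in slope
Δβ₁ = 2.5708 − 3.5977 = -1.0269
Relative change = -1.0269 / 3.5977 × 100% = -28.5%
→ the slope decreases when the point is added.

A high-leverage point only changes the slope if it is off the original line; here y = 59.56 is below the original trend, so the slope decreases.
In practice: examine leverage (hᵢ) and Cook's distance rather than deleting it automatically; refit with and without it and report both if conclusions differ.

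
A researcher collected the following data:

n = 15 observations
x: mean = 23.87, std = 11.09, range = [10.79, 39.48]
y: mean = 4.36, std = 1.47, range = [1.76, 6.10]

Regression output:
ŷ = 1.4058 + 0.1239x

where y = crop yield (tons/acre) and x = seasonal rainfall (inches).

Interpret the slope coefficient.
On average, crop yield is about 0.1239 tons/acre higher for every extra inch of rainfall.

The slope coefficient β₁ = 0.1239 represents the marginal effect of rainfall on crop yield.

Interpretation:
- Rainfall up by 1 inch → predicted crop yield increases by 0.1239 tons/acre
- The effect is assumed constant over the observed range of x (linearity)

(β₀ = 1.4058 is the fitted value at x = 0 and is not part of the slope interpretation.)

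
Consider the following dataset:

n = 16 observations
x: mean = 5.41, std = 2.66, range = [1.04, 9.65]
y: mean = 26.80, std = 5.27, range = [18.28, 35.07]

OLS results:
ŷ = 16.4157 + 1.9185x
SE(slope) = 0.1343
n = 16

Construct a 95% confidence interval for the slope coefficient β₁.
The 95% CI for β₁ is (1.6305, 2.2065)

Confidence interval for the slope:

The 95% CI for β₁ is: β̂₁ ± t*(α/2, n-2) × SE(β̂₁)

Step 1: Find critical t-value
- Confidence level = 0.95
- Degrees of freedom = n - 2 = 16 - 2 = 14
- t*(α/2, 14) = 2.1448

Step 2: Calculate margin of error
Margin = 2.1448 × 0.1343 = 0.2880

Step 3: Construct interval
CI = 1.9185 ± 0.2880
CI = (1.6305, 2.2065)

Interpretation: each one-unit increase in x is associated with a change in mean y of between 1.6305 and 2.2065, with 95% confidence.
Both endpoints are positive, so the data support a genuinely positive slope at this confidence level.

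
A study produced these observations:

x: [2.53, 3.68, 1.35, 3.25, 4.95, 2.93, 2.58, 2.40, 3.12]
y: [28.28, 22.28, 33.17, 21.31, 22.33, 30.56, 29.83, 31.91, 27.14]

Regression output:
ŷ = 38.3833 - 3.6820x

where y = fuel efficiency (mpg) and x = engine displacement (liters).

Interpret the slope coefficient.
An increase of one liter in engine displacement is associated with a 3.6820 mpg decrease in predicted fuel efficiency.

β₁ = -3.6820 is the change in predicted fuel efficiency (mpg) per additional liter of engine displacement.

Interpretation:
- Engine displacement up by 1 liter → predicted fuel efficiency decreases by 3.6820 mpg
- This is a linear approximation: the same per-unit change is assumed across the whole observed x range
- The slope describes association in these data, not necessarily a causal effect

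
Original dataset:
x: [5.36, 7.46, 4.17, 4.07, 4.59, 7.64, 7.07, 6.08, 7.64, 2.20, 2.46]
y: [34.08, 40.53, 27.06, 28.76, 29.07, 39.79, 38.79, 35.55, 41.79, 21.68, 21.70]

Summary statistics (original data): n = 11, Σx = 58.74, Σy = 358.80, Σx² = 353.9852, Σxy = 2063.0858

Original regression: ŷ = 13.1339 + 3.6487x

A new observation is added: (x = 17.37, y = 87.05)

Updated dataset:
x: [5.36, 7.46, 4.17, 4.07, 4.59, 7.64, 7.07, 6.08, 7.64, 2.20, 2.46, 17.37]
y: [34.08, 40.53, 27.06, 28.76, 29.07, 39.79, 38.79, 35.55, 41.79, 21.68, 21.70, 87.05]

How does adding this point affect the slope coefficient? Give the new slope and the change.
Adding the point moves β₁ from 3.6487 to 4.3205, i.e. it increases by 0.6718 (+18.4%).

The new point has HIGH LEVERAGE: x = 17.37 is far from the original mean x̄ = 58.74/11 ≈ 5.34 (original range [2.20, 7.64]).

Step 1: Update the sums with the new point (n goes from 11 to 12)
Σx  = 58.74 + 17.37 = 76.11
Σy  = 358.80 + 87.05 = 445.85
Σx² = 353.9852 + 17.37² = 353.9852 + 301.7169 = 655.7021
Σxy = 2063.0858 + 17.37×87.05 = 2063.0858 + 1512.0585 = 3575.1443

Step 2: Recompute the slope with b₁ = (nΣxy − ΣxΣy) / (nΣx² − (Σx)²)
Numerator   = 12×3575.1443 − 76.11×445.85 = 42901.7316 − 33933.6435 = 8968.0881
Denominator = 12×655.7021 − 76.11² = 7868.4252 − 5792.7321 = 2075.6931
b₁(new) = 8968.0881 / 2075.6931 = 4.3205

(Same formula on the original sums: (11×2063.0858 − 58.74×358.80) / (11×353.9852 − 58.74²) = 1618.0318 / 443.4496 = 3.6487, matching the given fit.)

Step 3: Change in slope
Δβ₁ = 4.3205 − 3.6487 = +0.6718
Relative change = +0.6718 / 3.6487 × 100% = +18.4%
→ the slope increases when the point is added.

Because the point sits above the extension of the original line at a high-leverage x, it tilts the fit up.
In practice: refit with and without it and report both if conclusions differ; investigate whether it comes from the same population as the rest of the sample.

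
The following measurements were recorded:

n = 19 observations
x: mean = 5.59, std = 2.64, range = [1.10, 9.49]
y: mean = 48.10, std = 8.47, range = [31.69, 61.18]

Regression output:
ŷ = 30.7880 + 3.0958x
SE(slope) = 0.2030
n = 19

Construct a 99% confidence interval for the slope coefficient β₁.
The 99% CI for β₁ is (2.5075, 3.6841)

Confidence interval for the slope:

The 99% CI for β₁ is: β̂₁ ± t*(α/2, n-2) × SE(β̂₁)

Step 1: Find critical t-value
- Confidence level = 0.99
- Degrees of freedom = n - 2 = 19 - 2 = 17
- t*(α/2, 17) = 2.8982

Step 2: Calculate margin of error
Margin = 2.8982 × 0.2030 = 0.5883

Step 3: Construct interval
CI = 3.0958 ± 0.5883
CI = (2.5075, 3.6841)

Interpretation: each one-unit increase in x is associated with a change in mean y of between 2.5075 and 3.6841, with 99% confidence.
Both endpoints are positive, so the data support a genuinely positive slope at this confidence level.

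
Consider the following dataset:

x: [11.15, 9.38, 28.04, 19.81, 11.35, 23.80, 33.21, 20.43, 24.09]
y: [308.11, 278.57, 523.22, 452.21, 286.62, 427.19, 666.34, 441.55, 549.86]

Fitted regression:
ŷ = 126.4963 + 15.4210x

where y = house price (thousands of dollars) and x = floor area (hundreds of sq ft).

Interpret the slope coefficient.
An increase of one hundred sq ft in floor area is associated with a 15.4210 thousand dollars increase in predicted house price.

The slope coefficient β₁ = 15.4210 represents the marginal effect of floor area on house price.

Interpretation:
- Floor area up by 1 hundred sq ft → predicted house price increases by 15.4210 thousand dollars
- This is a linear approximation: the same per-unit change is assumed across the whole observed x range
- The sign (+) gives the direction; the magnitude 15.4210 gives the size of the effect per hundred sq ft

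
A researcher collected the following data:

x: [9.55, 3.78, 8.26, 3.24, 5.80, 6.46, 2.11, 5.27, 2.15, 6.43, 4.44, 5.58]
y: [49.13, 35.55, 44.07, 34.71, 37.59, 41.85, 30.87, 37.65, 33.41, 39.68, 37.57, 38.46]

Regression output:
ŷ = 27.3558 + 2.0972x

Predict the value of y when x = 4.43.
ŷ = 36.6464

Plug x = 4.43 into the fitted line:

ŷ = 27.3558 + 2.0972 × 4.43
ŷ = 27.3558 + 9.2906
ŷ = 36.6464

This is the fitted mean response at that x — an individual observation would come with a wider prediction interval.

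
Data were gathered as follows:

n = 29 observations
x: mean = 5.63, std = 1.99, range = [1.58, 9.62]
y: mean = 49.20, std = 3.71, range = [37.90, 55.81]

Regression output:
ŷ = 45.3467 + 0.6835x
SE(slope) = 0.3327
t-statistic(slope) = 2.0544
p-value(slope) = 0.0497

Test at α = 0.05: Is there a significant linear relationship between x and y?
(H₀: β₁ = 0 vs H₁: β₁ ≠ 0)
p-value = 0.0497 < α = 0.05, so we reject H₀. The relationship is significant.

Hypothesis test for the slope coefficient:

H₀: β₁ = 0 (no linear relationship)
H₁: β₁ ≠ 0 (linear relationship exists)

Test statistic: t = β̂₁ / SE(β̂₁) = 0.6835 / 0.3327 = 2.0544

The p-value (0.0497) is the probability, under H₀, of a t-statistic at least as extreme as |t| = 2.0544 (two-sided, df = n − 2 = 27).

Decision rule: reject H₀ if p-value < α.
p-value = 0.0497 < α = 0.05 → reject H₀.

At α = 0.05 the data do provide convincing evidence of a nonzero slope.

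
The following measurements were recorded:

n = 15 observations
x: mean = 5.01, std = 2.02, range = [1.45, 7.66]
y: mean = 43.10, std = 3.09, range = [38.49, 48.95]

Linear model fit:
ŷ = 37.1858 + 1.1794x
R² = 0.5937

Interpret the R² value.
R² = 0.5937 means 59.37% of the variation in y is explained by the linear relationship with x. This indicates a moderate fit.

The coefficient of determination R² is the fraction of the total variation in y that the fitted line accounts for.

Here R² = 0.5937:
- Explained: 59.37% of the variation in y
- Unexplained (residual): 100% − 59.37% = 40.63%
- Rule of thumb (below 0.3 weak; 0.3 to below 0.7 moderate; 0.7 and above strong) → moderate

Calculation: R² = 1 − (SS_res / SS_tot), where SS_res is the sum of squared residuals and SS_tot the total sum of squares.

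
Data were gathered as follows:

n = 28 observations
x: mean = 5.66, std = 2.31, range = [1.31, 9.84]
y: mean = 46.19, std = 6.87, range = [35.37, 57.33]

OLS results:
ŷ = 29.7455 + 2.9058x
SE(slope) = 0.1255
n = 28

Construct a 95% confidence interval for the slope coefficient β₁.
The 95% CI for β₁ is (2.6478, 3.1638)

Confidence interval for the slope:

The 95% CI for β₁ is: β̂₁ ± t*(α/2, n-2) × SE(β̂₁)

Step 1: Find critical t-value
- Confidence level = 0.95
- Degrees of freedom = n - 2 = 28 - 2 = 26
- t*(α/2, 26) = 2.0555

Step 2: Calculate margin of error
Margin = 2.0555 × 0.1255 = 0.2580

Step 3: Construct interval
CI = 2.9058 ± 0.2580
CI = (2.6478, 3.1638)

Interpretation: intervals built this way capture the true β₁ in 95% of repeated samples; here the plausible range for the per-unit effect of x on y is 2.6478 to 3.1638.
The interval does not include 0, suggesting a significant linear relationship.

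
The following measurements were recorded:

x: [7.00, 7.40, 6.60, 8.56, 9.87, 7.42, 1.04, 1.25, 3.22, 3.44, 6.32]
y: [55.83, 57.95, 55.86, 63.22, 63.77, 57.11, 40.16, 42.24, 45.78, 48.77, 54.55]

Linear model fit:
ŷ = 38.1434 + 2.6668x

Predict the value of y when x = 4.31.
ŷ = 49.6373

To predict y for x = 4.31, substitute into the regression equation:

ŷ = 38.1434 + 2.6668 × 4.31
ŷ = 38.1434 + 11.4939
ŷ = 49.6373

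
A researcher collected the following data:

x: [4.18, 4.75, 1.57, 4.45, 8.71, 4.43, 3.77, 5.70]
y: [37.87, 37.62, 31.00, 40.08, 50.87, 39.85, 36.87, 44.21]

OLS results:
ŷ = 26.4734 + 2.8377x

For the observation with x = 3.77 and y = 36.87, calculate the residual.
Residual = -0.3015

The residual is the difference between the actual value and the predicted value:

Residual = y - ŷ

Step 1: Calculate predicted value
ŷ = 26.4734 + 2.8377 × 3.77
ŷ = 37.1715

Step 2: Calculate residual
Residual = 36.87 - 37.1715
Residual = -0.3015

Interpretation: the model overestimates the actual value by 0.3015 at this point (negative residual → observation lies below the fitted line).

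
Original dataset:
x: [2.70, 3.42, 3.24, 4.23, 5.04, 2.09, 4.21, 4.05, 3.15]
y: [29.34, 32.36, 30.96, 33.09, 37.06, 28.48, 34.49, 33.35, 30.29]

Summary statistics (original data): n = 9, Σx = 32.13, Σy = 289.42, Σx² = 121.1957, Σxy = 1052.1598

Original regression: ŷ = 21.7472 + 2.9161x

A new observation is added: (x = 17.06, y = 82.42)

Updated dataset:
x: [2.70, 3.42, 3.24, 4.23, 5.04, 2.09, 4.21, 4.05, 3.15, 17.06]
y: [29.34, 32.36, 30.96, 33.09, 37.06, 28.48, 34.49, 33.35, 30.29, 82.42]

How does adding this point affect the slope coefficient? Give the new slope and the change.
Adding the point moves β₁ from 2.9161 to 3.6950, i.e. it increases by 0.7789 (+26.7%).

x = 17.06 lies well outside the original x-range [2.09, 5.04] (x̄ ≈ 3.57), so this observation has high leverage and can move the slope substantially.

Step 1: Update the sums with the new point (n goes from 9 to 10)
Σx  = 32.13 + 17.06 = 49.19
Σy  = 289.42 + 82.42 = 371.84
Σx² = 121.1957 + 17.06² = 121.1957 + 291.0436 = 412.2393
Σxy = 1052.1598 + 17.06×82.42 = 1052.1598 + 1406.0852 = 2458.2450

Step 2: Recompute the slope with b₁ = (nΣxy − ΣxΣy) / (nΣx² − (Σx)²)
Numerator   = 10×2458.2450 − 49.19×371.84 = 24582.4500 − 18290.8096 = 6291.6404
Denominator = 10×412.2393 − 49.19² = 4122.3930 − 2419.6561 = 1702.7369
b₁(new) = 6291.6404 / 1702.7369 = 3.6950

(Same formula on the original sums: (9×1052.1598 − 32.13×289.42) / (9×121.1957 − 32.13²) = 170.3736 / 58.4244 = 2.9161, matching the given fit.)

Step 3: Change in slope
Δβ₁ = 3.6950 − 2.9161 = +0.7789
Relative change = +0.7789 / 2.9161 × 100% = +26.7%
→ the slope increases when the point is added.

Because the point sits above the extension of the original line at a high-leverage x, it tilts the fit up.
In practice: examine leverage (hᵢ) and Cook's distance rather than deleting it automatically.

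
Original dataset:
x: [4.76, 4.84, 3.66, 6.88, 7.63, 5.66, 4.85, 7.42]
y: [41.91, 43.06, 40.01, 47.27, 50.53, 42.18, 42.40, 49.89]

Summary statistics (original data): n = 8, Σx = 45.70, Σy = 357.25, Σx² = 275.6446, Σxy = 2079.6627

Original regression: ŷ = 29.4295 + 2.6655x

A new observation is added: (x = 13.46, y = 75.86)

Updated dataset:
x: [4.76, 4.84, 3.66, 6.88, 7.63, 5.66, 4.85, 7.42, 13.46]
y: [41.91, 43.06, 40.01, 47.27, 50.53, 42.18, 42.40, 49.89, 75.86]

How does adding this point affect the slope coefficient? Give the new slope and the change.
New slope β₁ = 3.7352 versus 2.6655 before: a change of +1.0697 (+40.1%).

x = 13.46 lies well outside the original x-range [3.66, 7.63] (x̄ ≈ 5.71), so this observation has high leverage and can move the slope substantially.

Step 1: Update the sums with the new point (n goes from 8 to 9)
Σx  = 45.70 + 13.46 = 59.16
Σy  = 357.25 + 75.86 = 433.11
Σx² = 275.6446 + 13.46² = 275.6446 + 181.1716 = 456.8162
Σxy = 2079.6627 + 13.46×75.86 = 2079.6627 + 1021.0756 = 3100.7383

Step 2: Recompute the slope with b₁ = (nΣxy − ΣxΣy) / (nΣx² − (Σx)²)
Numerator   = 9×3100.7383 − 59.16×433.11 = 27906.6447 − 25622.7876 = 2283.8571
Denominator = 9×456.8162 − 59.16² = 4111.3458 − 3499.9056 = 611.4402
b₁(new) = 2283.8571 / 611.4402 = 3.7352

(Same formula on the original sums: (8×2079.6627 − 45.70×357.25) / (8×275.6446 − 45.70²) = 310.9766 / 116.6668 = 2.6655, matching the given fit.)

Step 3: Change in slope
Δβ₁ = 3.7352 − 2.6655 = +1.0697
Relative change = +1.0697 / 2.6655 × 100% = +40.1%
→ the slope increases when the point is added.

A high-leverage point only changes the slope if it is off the original line; here y = 75.86 is above the original trend, so the slope increases.
In practice: examine leverage (hᵢ) and Cook's distance rather than deleting it automatically; refit with and without it and report both if conclusions differ.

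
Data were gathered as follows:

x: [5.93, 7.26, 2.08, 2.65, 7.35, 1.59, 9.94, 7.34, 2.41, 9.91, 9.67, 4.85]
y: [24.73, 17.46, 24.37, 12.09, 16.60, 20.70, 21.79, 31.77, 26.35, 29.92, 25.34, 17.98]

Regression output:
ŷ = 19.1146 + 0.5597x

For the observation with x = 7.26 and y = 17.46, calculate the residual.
Residual = -5.7180

The residual is the difference between the actual value and the predicted value:

Residual = y - ŷ

Step 1: Calculate predicted value
ŷ = 19.1146 + 0.5597 × 7.26
ŷ = 23.1780

Step 2: Calculate residual
Residual = 17.46 - 23.1780
Residual = -5.7180

The residual is negative, so the observed y = 17.46 sits below the regression line (the line overestimates it by 5.7180).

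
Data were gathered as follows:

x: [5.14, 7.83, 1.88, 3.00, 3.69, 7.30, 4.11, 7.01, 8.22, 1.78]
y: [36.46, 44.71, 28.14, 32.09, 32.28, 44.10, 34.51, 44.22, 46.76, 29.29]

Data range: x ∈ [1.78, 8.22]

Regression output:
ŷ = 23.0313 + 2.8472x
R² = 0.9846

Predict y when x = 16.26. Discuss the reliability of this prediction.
ŷ = 69.3268 (extrapolation — x = 16.26 lies outside [1.78, 8.22], so reliability is low).

Prediction calculation:
ŷ = 23.0313 + 2.8472 × 16.26
ŷ = 69.3268

Reliability:
- Data range: x ∈ [1.78, 8.22]
- Prediction point: x = 16.26 is 8.04 units above the observed range → this is EXTRAPOLATION, not interpolation

Why that matters here:
- The linear relationship may not hold outside the observed range
- Real relationships often flatten, saturate, or turn nonlinear at extremes
- R² describes fit only over the sampled x values; it says nothing about behaviour beyond them

A defensible statement: 'if the linear trend continued to x = 16.26, y would be about 69.3268' — the premise is untested.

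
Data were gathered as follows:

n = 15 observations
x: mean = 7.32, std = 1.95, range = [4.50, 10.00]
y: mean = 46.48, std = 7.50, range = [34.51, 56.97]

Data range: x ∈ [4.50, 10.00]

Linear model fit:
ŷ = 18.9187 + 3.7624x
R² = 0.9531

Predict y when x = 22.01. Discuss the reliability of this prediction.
ŷ = 101.7291 (extrapolation — x = 22.01 lies outside [4.50, 10.00], so reliability is low).

Prediction calculation:
ŷ = 18.9187 + 3.7624 × 22.01
ŷ = 101.7291

Reliability:
- Data range: x ∈ [4.50, 10.00]
- Prediction point: x = 22.01 is 12.01 units above the observed range → this is EXTRAPOLATION, not interpolation

Why that matters here:
- The linear relationship may not hold outside the observed range
- The standard error of prediction grows with (x − x̄)², and x = 22.01 is far from x̄ = 7.32
- There are no observations near this x to validate the fitted line there

The R² = 0.9531 only validates the fit within [4.50, 10.00]; treat ŷ = 101.7291 with caution.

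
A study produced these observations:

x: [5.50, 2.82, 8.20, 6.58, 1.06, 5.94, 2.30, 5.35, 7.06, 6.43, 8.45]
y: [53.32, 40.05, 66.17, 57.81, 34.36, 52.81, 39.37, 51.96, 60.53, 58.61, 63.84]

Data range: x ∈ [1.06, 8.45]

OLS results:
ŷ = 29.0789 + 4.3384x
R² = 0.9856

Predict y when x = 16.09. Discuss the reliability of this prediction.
ŷ = 98.8838 (extrapolation — x = 16.09 lies outside [1.06, 8.45], so reliability is low).

Prediction calculation:
ŷ = 29.0789 + 4.3384 × 16.09
ŷ = 98.8838

Reliability:
- Data range: x ∈ [1.06, 8.45]
- Prediction point: x = 16.09 is 7.64 units above the observed range → this is EXTRAPOLATION, not interpolation

Why that matters here:
- R² describes fit only over the sampled x values; it says nothing about behaviour beyond them
- The standard error of prediction grows with (x − x̄)², and x = 16.09 is far from x̄ = 5.43

Report the number if required, but flag clearly that it is an extrapolation.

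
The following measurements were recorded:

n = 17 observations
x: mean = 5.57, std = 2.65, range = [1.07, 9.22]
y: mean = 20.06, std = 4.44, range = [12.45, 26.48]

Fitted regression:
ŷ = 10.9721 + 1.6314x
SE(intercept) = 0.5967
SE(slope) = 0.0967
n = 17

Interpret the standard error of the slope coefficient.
SE(slope) = 0.0967 measures the uncertainty in the estimated slope. The coefficient is estimated precisely (SE/|β̂₁| = 5.9%).

What SE measures:
- The standard error quantifies the sampling variability of the coefficient estimate
- It is the estimated standard deviation of β̂₁ across hypothetical repeated samples of the same size
- Smaller SE → more precise estimate

Relative precision:
- SE / |β̂₁| = 0.0967 / 1.6314 = 5.9%
- Rule of thumb (under 20%: precise; 20% to under 50%: moderately precise; 50% or more: imprecise) → precise

Link to the t-test: t = β̂₁ / SE(β̂₁) = 1.6314 / 0.0967 = 16.8707, the statistic for H₀: β₁ = 0.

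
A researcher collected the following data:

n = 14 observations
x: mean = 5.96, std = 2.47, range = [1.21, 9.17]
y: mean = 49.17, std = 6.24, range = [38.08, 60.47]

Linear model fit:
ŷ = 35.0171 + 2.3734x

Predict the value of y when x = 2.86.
ŷ = 41.8050

To predict y for x = 2.86, substitute into the regression equation:

ŷ = 35.0171 + 2.3734 × 2.86
ŷ = 35.0171 + 6.7879
ŷ = 41.8050

This is the fitted mean response at that x — an individual observation would come with a wider prediction interval.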